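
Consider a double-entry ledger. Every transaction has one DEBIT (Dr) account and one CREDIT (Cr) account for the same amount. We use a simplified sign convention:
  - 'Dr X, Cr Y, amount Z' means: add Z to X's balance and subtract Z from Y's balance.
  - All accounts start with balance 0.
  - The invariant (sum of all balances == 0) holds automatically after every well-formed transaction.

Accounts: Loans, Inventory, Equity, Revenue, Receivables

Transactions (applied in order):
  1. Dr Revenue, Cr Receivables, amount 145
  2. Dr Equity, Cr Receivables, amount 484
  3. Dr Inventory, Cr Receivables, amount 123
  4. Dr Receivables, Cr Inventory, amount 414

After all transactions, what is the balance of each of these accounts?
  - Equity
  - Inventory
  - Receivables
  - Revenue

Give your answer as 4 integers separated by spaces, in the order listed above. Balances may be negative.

After txn 1 (Dr Revenue, Cr Receivables, amount 145): Receivables=-145 Revenue=145
After txn 2 (Dr Equity, Cr Receivables, amount 484): Equity=484 Receivables=-629 Revenue=145
After txn 3 (Dr Inventory, Cr Receivables, amount 123): Equity=484 Inventory=123 Receivables=-752 Revenue=145
After txn 4 (Dr Receivables, Cr Inventory, amount 414): Equity=484 Inventory=-291 Receivables=-338 Revenue=145

Answer: 484 -291 -338 145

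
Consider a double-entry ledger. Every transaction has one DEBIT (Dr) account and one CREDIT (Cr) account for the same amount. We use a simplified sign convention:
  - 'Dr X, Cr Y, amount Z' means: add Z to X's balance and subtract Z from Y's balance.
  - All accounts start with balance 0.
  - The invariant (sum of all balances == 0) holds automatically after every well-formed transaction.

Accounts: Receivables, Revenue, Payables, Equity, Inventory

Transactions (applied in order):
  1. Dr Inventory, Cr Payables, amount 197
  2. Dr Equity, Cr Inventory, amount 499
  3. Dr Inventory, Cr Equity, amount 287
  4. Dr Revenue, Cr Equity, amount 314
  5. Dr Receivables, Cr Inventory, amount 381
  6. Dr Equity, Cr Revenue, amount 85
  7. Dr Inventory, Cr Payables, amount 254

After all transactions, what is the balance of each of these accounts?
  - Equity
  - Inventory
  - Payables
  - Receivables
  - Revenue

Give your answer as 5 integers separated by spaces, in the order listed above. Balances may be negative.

Answer: -17 -142 -451 381 229

Derivation:
After txn 1 (Dr Inventory, Cr Payables, amount 197): Inventory=197 Payables=-197
After txn 2 (Dr Equity, Cr Inventory, amount 499): Equity=499 Inventory=-302 Payables=-197
After txn 3 (Dr Inventory, Cr Equity, amount 287): Equity=212 Inventory=-15 Payables=-197
After txn 4 (Dr Revenue, Cr Equity, amount 314): Equity=-102 Inventory=-15 Payables=-197 Revenue=314
After txn 5 (Dr Receivables, Cr Inventory, amount 381): Equity=-102 Inventory=-396 Payables=-197 Receivables=381 Revenue=314
After txn 6 (Dr Equity, Cr Revenue, amount 85): Equity=-17 Inventory=-396 Payables=-197 Receivables=381 Revenue=229
After txn 7 (Dr Inventory, Cr Payables, amount 254): Equity=-17 Inventory=-142 Payables=-451 Receivables=381 Revenue=229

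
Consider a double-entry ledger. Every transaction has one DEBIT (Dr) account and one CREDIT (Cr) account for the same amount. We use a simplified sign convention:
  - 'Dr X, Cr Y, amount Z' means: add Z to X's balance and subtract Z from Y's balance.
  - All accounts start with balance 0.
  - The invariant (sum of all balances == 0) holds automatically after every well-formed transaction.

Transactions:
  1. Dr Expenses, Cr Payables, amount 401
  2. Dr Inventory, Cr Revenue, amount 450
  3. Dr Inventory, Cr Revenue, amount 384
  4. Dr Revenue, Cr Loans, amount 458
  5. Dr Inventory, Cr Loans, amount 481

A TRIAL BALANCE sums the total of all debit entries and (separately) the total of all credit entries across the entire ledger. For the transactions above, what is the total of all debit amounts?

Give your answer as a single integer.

Answer: 2174

Derivation:
Txn 1: debit+=401
Txn 2: debit+=450
Txn 3: debit+=384
Txn 4: debit+=458
Txn 5: debit+=481
Total debits = 2174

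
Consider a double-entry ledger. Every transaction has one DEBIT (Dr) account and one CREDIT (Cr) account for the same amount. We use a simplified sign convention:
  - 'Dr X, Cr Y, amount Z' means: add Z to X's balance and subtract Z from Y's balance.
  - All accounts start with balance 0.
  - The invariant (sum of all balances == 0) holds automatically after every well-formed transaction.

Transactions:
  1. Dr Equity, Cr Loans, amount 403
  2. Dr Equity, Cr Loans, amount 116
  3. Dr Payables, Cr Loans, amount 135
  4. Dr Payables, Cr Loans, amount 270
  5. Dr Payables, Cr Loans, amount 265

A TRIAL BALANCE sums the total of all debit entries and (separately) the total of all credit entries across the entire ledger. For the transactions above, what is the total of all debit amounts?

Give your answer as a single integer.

Answer: 1189

Derivation:
Txn 1: debit+=403
Txn 2: debit+=116
Txn 3: debit+=135
Txn 4: debit+=270
Txn 5: debit+=265
Total debits = 1189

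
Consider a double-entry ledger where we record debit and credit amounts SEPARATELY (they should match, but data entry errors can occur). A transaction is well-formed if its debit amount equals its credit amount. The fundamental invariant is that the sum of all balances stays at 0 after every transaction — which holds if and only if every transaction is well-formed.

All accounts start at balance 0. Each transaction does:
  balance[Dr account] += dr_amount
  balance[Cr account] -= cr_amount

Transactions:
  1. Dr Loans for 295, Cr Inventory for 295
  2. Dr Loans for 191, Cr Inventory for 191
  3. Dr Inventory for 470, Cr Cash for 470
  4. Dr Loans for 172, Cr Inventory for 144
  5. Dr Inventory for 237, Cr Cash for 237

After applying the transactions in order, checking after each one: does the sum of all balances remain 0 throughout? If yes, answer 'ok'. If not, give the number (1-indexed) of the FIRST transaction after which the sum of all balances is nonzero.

Answer: 4

Derivation:
After txn 1: dr=295 cr=295 sum_balances=0
After txn 2: dr=191 cr=191 sum_balances=0
After txn 3: dr=470 cr=470 sum_balances=0
After txn 4: dr=172 cr=144 sum_balances=28
After txn 5: dr=237 cr=237 sum_balances=28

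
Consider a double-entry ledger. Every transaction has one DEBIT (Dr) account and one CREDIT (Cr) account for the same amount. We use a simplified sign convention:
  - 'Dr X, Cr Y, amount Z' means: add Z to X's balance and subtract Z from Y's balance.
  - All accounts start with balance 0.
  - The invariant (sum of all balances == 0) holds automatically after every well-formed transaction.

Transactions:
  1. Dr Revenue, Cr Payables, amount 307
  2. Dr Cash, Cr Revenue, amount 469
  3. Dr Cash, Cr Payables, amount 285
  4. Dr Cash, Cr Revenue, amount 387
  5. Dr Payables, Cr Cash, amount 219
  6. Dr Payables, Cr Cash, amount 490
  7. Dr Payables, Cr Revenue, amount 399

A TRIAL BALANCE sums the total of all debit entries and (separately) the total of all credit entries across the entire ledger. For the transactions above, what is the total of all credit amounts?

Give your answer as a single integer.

Answer: 2556

Derivation:
Txn 1: credit+=307
Txn 2: credit+=469
Txn 3: credit+=285
Txn 4: credit+=387
Txn 5: credit+=219
Txn 6: credit+=490
Txn 7: credit+=399
Total credits = 2556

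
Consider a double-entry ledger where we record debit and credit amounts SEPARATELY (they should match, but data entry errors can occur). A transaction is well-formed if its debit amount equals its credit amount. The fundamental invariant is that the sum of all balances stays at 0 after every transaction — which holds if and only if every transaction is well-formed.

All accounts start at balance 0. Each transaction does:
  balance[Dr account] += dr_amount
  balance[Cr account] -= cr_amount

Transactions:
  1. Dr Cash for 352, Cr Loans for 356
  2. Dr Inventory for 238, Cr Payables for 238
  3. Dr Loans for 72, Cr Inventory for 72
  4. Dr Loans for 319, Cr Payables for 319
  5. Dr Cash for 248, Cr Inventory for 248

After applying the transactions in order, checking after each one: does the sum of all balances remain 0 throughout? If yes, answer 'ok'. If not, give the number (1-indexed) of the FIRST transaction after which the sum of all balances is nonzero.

Answer: 1

Derivation:
After txn 1: dr=352 cr=356 sum_balances=-4
After txn 2: dr=238 cr=238 sum_balances=-4
After txn 3: dr=72 cr=72 sum_balances=-4
After txn 4: dr=319 cr=319 sum_balances=-4
After txn 5: dr=248 cr=248 sum_balances=-4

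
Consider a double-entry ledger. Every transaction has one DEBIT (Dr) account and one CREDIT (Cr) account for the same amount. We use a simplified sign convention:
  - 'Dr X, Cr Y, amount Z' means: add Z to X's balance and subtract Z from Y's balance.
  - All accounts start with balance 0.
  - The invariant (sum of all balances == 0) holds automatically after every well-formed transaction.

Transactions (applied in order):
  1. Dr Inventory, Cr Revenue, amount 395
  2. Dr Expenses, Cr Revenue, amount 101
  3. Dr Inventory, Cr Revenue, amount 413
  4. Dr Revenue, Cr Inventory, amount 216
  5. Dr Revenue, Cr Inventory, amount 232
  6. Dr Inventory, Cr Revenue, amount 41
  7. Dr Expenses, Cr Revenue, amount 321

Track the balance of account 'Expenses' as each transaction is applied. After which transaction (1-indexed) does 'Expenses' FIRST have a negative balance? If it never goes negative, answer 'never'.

After txn 1: Expenses=0
After txn 2: Expenses=101
After txn 3: Expenses=101
After txn 4: Expenses=101
After txn 5: Expenses=101
After txn 6: Expenses=101
After txn 7: Expenses=422

Answer: never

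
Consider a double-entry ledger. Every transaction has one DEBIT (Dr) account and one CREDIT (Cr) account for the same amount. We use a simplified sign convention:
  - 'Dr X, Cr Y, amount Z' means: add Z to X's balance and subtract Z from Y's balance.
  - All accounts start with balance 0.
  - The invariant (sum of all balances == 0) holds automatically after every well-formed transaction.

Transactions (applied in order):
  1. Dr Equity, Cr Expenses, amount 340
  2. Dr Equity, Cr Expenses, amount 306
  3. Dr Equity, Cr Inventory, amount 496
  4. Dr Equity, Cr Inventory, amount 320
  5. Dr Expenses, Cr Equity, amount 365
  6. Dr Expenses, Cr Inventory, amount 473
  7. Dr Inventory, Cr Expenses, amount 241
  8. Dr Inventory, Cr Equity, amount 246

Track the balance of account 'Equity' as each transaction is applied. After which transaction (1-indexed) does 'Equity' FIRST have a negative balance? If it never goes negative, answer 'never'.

Answer: never

Derivation:
After txn 1: Equity=340
After txn 2: Equity=646
After txn 3: Equity=1142
After txn 4: Equity=1462
After txn 5: Equity=1097
After txn 6: Equity=1097
After txn 7: Equity=1097
After txn 8: Equity=851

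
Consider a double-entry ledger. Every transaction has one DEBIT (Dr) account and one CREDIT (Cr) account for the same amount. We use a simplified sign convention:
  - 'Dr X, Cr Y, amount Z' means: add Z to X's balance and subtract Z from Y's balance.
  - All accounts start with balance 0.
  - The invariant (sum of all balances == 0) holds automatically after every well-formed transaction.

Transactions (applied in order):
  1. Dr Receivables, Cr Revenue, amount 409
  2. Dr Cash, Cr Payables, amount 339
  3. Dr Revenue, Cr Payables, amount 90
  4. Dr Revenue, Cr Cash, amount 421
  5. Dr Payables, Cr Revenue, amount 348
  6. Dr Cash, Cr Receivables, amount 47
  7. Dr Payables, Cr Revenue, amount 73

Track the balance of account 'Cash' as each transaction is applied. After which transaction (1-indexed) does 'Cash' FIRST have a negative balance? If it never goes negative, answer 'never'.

After txn 1: Cash=0
After txn 2: Cash=339
After txn 3: Cash=339
After txn 4: Cash=-82

Answer: 4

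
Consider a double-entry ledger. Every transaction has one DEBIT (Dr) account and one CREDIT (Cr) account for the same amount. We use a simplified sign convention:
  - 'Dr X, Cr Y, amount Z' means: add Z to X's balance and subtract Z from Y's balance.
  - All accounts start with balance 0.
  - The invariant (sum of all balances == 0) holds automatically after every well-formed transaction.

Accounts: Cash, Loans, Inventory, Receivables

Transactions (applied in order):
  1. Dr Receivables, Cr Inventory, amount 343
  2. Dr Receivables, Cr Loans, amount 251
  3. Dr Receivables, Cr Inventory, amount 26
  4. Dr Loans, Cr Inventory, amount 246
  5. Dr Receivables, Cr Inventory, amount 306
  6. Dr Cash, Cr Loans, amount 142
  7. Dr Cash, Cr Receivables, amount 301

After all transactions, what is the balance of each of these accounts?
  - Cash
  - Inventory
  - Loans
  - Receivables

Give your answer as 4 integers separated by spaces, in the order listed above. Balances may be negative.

After txn 1 (Dr Receivables, Cr Inventory, amount 343): Inventory=-343 Receivables=343
After txn 2 (Dr Receivables, Cr Loans, amount 251): Inventory=-343 Loans=-251 Receivables=594
After txn 3 (Dr Receivables, Cr Inventory, amount 26): Inventory=-369 Loans=-251 Receivables=620
After txn 4 (Dr Loans, Cr Inventory, amount 246): Inventory=-615 Loans=-5 Receivables=620
After txn 5 (Dr Receivables, Cr Inventory, amount 306): Inventory=-921 Loans=-5 Receivables=926
After txn 6 (Dr Cash, Cr Loans, amount 142): Cash=142 Inventory=-921 Loans=-147 Receivables=926
After txn 7 (Dr Cash, Cr Receivables, amount 301): Cash=443 Inventory=-921 Loans=-147 Receivables=625

Answer: 443 -921 -147 625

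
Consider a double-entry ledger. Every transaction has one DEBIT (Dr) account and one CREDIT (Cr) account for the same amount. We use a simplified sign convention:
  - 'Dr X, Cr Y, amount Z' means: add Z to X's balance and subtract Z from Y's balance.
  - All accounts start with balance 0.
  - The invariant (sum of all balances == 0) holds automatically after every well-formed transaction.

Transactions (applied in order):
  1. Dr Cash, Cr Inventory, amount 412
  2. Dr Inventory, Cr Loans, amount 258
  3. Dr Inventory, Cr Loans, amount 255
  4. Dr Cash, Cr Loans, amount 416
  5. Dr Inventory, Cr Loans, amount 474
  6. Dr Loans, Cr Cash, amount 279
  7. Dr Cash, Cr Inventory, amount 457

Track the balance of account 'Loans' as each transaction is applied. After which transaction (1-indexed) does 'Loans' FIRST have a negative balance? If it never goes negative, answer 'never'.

After txn 1: Loans=0
After txn 2: Loans=-258

Answer: 2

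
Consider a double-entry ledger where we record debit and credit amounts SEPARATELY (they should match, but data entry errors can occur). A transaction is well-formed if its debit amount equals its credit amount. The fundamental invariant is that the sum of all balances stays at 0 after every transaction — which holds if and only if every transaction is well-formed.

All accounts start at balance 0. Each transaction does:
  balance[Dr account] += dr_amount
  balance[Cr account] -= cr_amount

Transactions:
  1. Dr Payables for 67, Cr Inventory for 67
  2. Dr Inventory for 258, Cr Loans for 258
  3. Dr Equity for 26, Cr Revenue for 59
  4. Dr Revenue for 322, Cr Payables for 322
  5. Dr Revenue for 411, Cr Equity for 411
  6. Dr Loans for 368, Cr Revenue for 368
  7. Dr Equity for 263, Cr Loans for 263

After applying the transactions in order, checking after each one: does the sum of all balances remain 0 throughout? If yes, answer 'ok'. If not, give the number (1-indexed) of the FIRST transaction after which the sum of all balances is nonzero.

Answer: 3

Derivation:
After txn 1: dr=67 cr=67 sum_balances=0
After txn 2: dr=258 cr=258 sum_balances=0
After txn 3: dr=26 cr=59 sum_balances=-33
After txn 4: dr=322 cr=322 sum_balances=-33
After txn 5: dr=411 cr=411 sum_balances=-33
After txn 6: dr=368 cr=368 sum_balances=-33
After txn 7: dr=263 cr=263 sum_balances=-33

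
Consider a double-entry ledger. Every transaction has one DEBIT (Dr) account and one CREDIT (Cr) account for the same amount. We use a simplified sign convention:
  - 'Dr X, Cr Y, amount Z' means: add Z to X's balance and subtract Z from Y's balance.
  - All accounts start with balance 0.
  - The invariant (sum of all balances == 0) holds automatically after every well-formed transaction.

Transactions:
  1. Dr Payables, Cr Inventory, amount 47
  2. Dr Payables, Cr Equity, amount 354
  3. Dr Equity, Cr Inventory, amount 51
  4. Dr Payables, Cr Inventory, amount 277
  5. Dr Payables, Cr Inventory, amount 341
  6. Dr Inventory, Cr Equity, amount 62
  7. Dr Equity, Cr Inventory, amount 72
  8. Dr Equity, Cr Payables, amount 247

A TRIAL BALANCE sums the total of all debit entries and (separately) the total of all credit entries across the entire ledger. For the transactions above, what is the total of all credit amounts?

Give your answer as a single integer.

Answer: 1451

Derivation:
Txn 1: credit+=47
Txn 2: credit+=354
Txn 3: credit+=51
Txn 4: credit+=277
Txn 5: credit+=341
Txn 6: credit+=62
Txn 7: credit+=72
Txn 8: credit+=247
Total credits = 1451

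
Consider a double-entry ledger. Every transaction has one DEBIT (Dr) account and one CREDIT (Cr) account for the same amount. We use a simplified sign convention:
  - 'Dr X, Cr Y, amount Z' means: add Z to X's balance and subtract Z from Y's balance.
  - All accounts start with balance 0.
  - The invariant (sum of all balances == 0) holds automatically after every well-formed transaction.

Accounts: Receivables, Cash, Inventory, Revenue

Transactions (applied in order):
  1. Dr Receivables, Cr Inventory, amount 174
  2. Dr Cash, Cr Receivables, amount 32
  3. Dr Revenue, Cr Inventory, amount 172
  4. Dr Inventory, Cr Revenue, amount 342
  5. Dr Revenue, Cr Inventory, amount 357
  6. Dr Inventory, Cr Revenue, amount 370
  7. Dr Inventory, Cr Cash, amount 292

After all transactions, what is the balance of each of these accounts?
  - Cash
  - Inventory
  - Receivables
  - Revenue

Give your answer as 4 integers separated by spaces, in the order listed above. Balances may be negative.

After txn 1 (Dr Receivables, Cr Inventory, amount 174): Inventory=-174 Receivables=174
After txn 2 (Dr Cash, Cr Receivables, amount 32): Cash=32 Inventory=-174 Receivables=142
After txn 3 (Dr Revenue, Cr Inventory, amount 172): Cash=32 Inventory=-346 Receivables=142 Revenue=172
After txn 4 (Dr Inventory, Cr Revenue, amount 342): Cash=32 Inventory=-4 Receivables=142 Revenue=-170
After txn 5 (Dr Revenue, Cr Inventory, amount 357): Cash=32 Inventory=-361 Receivables=142 Revenue=187
After txn 6 (Dr Inventory, Cr Revenue, amount 370): Cash=32 Inventory=9 Receivables=142 Revenue=-183
After txn 7 (Dr Inventory, Cr Cash, amount 292): Cash=-260 Inventory=301 Receivables=142 Revenue=-183

Answer: -260 301 142 -183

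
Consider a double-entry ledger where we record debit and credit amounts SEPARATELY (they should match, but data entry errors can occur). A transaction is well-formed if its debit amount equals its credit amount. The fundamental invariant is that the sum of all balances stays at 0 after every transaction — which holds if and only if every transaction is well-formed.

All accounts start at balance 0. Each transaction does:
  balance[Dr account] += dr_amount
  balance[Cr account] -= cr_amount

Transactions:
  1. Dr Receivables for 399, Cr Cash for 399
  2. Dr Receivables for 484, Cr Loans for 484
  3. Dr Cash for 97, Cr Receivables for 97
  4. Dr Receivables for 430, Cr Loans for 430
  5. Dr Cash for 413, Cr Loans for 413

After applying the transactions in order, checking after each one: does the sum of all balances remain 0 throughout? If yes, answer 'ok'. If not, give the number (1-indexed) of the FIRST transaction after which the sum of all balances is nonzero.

Answer: ok

Derivation:
After txn 1: dr=399 cr=399 sum_balances=0
After txn 2: dr=484 cr=484 sum_balances=0
After txn 3: dr=97 cr=97 sum_balances=0
After txn 4: dr=430 cr=430 sum_balances=0
After txn 5: dr=413 cr=413 sum_balances=0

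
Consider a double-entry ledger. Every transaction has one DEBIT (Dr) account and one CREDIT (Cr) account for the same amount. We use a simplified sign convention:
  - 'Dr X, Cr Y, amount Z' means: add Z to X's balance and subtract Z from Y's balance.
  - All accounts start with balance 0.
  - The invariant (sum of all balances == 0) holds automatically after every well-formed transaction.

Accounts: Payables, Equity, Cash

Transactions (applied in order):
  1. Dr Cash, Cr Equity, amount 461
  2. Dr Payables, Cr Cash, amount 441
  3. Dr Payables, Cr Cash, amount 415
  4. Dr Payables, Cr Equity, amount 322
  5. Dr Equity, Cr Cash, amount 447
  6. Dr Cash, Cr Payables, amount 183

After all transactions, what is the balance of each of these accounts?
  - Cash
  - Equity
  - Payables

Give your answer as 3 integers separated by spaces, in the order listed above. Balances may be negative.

Answer: -659 -336 995

Derivation:
After txn 1 (Dr Cash, Cr Equity, amount 461): Cash=461 Equity=-461
After txn 2 (Dr Payables, Cr Cash, amount 441): Cash=20 Equity=-461 Payables=441
After txn 3 (Dr Payables, Cr Cash, amount 415): Cash=-395 Equity=-461 Payables=856
After txn 4 (Dr Payables, Cr Equity, amount 322): Cash=-395 Equity=-783 Payables=1178
After txn 5 (Dr Equity, Cr Cash, amount 447): Cash=-842 Equity=-336 Payables=1178
After txn 6 (Dr Cash, Cr Payables, amount 183): Cash=-659 Equity=-336 Payables=995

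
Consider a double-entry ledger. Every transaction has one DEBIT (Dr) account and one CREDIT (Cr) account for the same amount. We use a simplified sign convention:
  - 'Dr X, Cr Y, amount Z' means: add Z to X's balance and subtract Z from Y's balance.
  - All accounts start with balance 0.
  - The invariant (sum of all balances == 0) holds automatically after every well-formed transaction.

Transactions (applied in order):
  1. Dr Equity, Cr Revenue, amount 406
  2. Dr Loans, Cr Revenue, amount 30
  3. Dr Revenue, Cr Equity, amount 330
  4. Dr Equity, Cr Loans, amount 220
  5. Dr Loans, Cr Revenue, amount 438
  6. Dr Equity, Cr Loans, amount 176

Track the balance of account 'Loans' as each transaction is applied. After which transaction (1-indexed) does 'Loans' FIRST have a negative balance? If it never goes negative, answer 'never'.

Answer: 4

Derivation:
After txn 1: Loans=0
After txn 2: Loans=30
After txn 3: Loans=30
After txn 4: Loans=-190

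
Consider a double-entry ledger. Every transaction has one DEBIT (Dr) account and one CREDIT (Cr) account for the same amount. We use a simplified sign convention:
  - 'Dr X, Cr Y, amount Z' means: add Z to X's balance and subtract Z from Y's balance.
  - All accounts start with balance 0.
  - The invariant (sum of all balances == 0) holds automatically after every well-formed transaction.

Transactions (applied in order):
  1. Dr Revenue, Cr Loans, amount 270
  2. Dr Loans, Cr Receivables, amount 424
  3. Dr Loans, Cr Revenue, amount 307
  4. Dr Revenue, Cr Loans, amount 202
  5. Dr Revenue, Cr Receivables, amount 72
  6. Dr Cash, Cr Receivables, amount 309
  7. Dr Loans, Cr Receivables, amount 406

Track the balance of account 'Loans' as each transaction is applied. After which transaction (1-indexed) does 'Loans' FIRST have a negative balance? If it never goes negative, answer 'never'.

Answer: 1

Derivation:
After txn 1: Loans=-270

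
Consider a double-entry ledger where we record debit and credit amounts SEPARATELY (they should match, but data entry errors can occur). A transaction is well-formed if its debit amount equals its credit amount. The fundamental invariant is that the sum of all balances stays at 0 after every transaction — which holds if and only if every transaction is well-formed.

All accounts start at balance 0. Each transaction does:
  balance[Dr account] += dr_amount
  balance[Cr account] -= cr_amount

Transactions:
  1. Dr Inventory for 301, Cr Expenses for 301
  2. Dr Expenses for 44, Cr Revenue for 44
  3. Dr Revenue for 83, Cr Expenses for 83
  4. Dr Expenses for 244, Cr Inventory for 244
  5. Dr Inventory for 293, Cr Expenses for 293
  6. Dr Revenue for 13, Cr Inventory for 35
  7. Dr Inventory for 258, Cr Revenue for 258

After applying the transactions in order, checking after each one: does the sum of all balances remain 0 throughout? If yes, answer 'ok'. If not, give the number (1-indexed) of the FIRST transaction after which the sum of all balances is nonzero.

After txn 1: dr=301 cr=301 sum_balances=0
After txn 2: dr=44 cr=44 sum_balances=0
After txn 3: dr=83 cr=83 sum_balances=0
After txn 4: dr=244 cr=244 sum_balances=0
After txn 5: dr=293 cr=293 sum_balances=0
After txn 6: dr=13 cr=35 sum_balances=-22
After txn 7: dr=258 cr=258 sum_balances=-22

Answer: 6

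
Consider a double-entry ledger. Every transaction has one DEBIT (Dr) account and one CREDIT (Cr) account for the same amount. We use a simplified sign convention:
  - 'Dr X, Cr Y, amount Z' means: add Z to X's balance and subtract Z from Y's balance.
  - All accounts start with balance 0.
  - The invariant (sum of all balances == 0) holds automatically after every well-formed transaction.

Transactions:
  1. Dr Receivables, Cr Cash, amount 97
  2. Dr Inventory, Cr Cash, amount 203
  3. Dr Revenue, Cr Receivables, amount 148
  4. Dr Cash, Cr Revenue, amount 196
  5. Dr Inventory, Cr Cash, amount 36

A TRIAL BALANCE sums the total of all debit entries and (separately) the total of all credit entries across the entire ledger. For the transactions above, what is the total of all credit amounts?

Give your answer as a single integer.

Answer: 680

Derivation:
Txn 1: credit+=97
Txn 2: credit+=203
Txn 3: credit+=148
Txn 4: credit+=196
Txn 5: credit+=36
Total credits = 680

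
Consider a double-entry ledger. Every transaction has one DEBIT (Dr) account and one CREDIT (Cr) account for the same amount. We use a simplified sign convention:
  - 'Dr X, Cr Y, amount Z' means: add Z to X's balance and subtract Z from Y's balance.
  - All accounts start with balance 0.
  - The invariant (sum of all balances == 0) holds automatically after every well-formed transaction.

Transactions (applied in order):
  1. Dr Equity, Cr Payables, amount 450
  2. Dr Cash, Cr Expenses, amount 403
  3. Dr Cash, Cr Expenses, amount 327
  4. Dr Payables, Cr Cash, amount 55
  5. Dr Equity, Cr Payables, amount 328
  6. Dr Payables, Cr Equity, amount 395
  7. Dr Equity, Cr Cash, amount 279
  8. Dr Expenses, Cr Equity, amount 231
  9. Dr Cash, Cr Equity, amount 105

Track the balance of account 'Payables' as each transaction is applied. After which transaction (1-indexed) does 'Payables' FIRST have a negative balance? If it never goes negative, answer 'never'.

After txn 1: Payables=-450

Answer: 1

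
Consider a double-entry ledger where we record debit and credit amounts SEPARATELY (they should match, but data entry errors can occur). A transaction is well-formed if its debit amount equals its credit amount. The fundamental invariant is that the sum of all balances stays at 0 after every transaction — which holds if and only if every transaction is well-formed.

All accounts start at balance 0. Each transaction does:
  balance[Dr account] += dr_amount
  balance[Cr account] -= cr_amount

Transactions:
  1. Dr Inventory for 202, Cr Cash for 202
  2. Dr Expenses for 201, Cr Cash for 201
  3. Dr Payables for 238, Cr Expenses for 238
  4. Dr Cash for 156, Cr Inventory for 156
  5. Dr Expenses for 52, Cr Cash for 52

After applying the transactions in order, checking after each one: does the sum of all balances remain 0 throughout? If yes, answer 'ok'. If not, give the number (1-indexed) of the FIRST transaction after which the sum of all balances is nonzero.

Answer: ok

Derivation:
After txn 1: dr=202 cr=202 sum_balances=0
After txn 2: dr=201 cr=201 sum_balances=0
After txn 3: dr=238 cr=238 sum_balances=0
After txn 4: dr=156 cr=156 sum_balances=0
After txn 5: dr=52 cr=52 sum_balances=0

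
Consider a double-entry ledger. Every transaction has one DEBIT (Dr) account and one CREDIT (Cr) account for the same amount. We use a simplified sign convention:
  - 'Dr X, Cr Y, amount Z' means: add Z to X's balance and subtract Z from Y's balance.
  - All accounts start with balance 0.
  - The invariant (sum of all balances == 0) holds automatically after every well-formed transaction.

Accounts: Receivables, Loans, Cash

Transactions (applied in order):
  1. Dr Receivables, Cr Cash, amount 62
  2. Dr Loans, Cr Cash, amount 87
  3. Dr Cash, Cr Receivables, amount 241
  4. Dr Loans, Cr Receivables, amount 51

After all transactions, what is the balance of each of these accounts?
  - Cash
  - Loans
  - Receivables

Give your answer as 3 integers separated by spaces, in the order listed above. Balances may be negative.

After txn 1 (Dr Receivables, Cr Cash, amount 62): Cash=-62 Receivables=62
After txn 2 (Dr Loans, Cr Cash, amount 87): Cash=-149 Loans=87 Receivables=62
After txn 3 (Dr Cash, Cr Receivables, amount 241): Cash=92 Loans=87 Receivables=-179
After txn 4 (Dr Loans, Cr Receivables, amount 51): Cash=92 Loans=138 Receivables=-230

Answer: 92 138 -230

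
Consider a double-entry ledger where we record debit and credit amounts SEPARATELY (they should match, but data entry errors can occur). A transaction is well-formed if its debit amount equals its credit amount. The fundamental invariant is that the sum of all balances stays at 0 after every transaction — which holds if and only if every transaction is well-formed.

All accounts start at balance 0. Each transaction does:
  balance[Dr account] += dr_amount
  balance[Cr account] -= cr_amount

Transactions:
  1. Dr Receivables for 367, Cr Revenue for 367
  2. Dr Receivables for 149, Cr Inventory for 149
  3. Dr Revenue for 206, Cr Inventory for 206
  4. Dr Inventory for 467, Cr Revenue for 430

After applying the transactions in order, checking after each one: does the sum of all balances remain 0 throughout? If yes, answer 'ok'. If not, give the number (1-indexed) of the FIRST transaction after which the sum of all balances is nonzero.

Answer: 4

Derivation:
After txn 1: dr=367 cr=367 sum_balances=0
After txn 2: dr=149 cr=149 sum_balances=0
After txn 3: dr=206 cr=206 sum_balances=0
After txn 4: dr=467 cr=430 sum_balances=37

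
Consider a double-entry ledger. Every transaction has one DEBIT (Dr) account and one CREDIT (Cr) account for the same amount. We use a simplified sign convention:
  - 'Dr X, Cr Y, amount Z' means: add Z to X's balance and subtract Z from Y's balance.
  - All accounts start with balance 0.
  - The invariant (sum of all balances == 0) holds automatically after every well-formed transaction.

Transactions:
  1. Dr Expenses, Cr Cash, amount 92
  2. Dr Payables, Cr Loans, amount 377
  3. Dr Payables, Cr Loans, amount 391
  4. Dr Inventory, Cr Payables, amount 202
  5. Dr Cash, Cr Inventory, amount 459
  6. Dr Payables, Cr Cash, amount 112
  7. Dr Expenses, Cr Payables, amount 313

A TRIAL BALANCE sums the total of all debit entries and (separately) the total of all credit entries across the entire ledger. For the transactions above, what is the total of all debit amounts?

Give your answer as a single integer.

Txn 1: debit+=92
Txn 2: debit+=377
Txn 3: debit+=391
Txn 4: debit+=202
Txn 5: debit+=459
Txn 6: debit+=112
Txn 7: debit+=313
Total debits = 1946

Answer: 1946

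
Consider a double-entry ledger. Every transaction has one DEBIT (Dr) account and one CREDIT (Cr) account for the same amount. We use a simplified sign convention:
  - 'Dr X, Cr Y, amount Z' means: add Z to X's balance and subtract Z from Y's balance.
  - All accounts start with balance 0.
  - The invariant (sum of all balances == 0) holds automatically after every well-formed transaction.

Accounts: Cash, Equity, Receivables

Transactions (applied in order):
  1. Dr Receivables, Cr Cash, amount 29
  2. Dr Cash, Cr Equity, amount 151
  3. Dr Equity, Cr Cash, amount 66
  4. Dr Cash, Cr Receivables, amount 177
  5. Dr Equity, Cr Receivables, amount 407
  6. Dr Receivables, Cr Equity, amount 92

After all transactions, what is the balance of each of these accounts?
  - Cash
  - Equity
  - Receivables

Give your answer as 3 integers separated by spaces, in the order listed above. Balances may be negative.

Answer: 233 230 -463

Derivation:
After txn 1 (Dr Receivables, Cr Cash, amount 29): Cash=-29 Receivables=29
After txn 2 (Dr Cash, Cr Equity, amount 151): Cash=122 Equity=-151 Receivables=29
After txn 3 (Dr Equity, Cr Cash, amount 66): Cash=56 Equity=-85 Receivables=29
After txn 4 (Dr Cash, Cr Receivables, amount 177): Cash=233 Equity=-85 Receivables=-148
After txn 5 (Dr Equity, Cr Receivables, amount 407): Cash=233 Equity=322 Receivables=-555
After txn 6 (Dr Receivables, Cr Equity, amount 92): Cash=233 Equity=230 Receivables=-463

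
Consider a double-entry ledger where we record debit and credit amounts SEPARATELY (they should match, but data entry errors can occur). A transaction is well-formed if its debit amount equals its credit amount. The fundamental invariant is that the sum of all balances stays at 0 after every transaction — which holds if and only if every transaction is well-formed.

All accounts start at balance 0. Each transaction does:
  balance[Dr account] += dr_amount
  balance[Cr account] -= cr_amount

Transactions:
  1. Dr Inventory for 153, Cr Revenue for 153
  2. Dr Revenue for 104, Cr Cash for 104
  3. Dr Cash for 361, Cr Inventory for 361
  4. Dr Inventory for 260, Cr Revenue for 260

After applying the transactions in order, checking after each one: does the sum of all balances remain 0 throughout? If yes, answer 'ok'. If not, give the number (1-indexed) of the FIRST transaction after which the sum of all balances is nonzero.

Answer: ok

Derivation:
After txn 1: dr=153 cr=153 sum_balances=0
After txn 2: dr=104 cr=104 sum_balances=0
After txn 3: dr=361 cr=361 sum_balances=0
After txn 4: dr=260 cr=260 sum_balances=0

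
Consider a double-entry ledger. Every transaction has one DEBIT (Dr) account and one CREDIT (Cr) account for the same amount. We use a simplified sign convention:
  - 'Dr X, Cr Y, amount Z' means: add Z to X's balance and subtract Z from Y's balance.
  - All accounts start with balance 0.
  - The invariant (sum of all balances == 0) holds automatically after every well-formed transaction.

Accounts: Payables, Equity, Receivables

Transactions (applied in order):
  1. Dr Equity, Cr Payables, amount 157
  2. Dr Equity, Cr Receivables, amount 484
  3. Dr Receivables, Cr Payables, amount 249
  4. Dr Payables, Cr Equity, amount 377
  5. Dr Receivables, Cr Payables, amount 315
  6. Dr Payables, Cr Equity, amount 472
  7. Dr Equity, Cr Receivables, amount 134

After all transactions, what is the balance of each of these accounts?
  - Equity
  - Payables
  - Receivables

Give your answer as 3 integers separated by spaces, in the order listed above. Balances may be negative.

Answer: -74 128 -54

Derivation:
After txn 1 (Dr Equity, Cr Payables, amount 157): Equity=157 Payables=-157
After txn 2 (Dr Equity, Cr Receivables, amount 484): Equity=641 Payables=-157 Receivables=-484
After txn 3 (Dr Receivables, Cr Payables, amount 249): Equity=641 Payables=-406 Receivables=-235
After txn 4 (Dr Payables, Cr Equity, amount 377): Equity=264 Payables=-29 Receivables=-235
After txn 5 (Dr Receivables, Cr Payables, amount 315): Equity=264 Payables=-344 Receivables=80
After txn 6 (Dr Payables, Cr Equity, amount 472): Equity=-208 Payables=128 Receivables=80
After txn 7 (Dr Equity, Cr Receivables, amount 134): Equity=-74 Payables=128 Receivables=-54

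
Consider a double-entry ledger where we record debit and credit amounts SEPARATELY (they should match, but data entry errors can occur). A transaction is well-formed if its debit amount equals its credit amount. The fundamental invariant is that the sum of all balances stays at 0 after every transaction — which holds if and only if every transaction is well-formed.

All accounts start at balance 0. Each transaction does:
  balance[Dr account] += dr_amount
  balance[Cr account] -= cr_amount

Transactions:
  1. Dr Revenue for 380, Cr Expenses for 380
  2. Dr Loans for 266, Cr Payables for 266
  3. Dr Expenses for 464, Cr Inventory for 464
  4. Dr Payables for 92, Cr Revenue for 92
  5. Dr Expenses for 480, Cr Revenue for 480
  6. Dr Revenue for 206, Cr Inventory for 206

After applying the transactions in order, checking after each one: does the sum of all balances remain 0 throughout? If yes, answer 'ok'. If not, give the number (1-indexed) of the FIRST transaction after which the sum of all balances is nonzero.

After txn 1: dr=380 cr=380 sum_balances=0
After txn 2: dr=266 cr=266 sum_balances=0
After txn 3: dr=464 cr=464 sum_balances=0
After txn 4: dr=92 cr=92 sum_balances=0
After txn 5: dr=480 cr=480 sum_balances=0
After txn 6: dr=206 cr=206 sum_balances=0

Answer: ok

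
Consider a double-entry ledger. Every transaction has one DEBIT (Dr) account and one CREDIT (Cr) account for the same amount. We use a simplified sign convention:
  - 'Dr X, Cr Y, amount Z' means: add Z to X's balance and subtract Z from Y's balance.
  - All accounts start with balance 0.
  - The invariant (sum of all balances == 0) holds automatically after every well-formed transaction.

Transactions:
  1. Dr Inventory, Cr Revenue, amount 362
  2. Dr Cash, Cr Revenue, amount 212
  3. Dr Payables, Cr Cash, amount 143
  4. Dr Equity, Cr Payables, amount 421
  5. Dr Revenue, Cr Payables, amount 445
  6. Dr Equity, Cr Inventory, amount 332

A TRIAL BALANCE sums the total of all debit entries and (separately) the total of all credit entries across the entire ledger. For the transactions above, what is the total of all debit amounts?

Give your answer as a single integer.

Answer: 1915

Derivation:
Txn 1: debit+=362
Txn 2: debit+=212
Txn 3: debit+=143
Txn 4: debit+=421
Txn 5: debit+=445
Txn 6: debit+=332
Total debits = 1915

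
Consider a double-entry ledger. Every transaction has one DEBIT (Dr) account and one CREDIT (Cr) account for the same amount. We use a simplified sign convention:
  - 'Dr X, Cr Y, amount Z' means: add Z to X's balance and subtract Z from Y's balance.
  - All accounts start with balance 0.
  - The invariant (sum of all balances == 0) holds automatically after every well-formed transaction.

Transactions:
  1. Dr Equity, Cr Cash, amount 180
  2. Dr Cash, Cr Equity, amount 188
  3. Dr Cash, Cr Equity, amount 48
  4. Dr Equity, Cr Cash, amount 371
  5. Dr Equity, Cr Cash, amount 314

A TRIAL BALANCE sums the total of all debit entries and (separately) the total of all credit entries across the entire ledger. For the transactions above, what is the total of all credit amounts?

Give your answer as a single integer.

Answer: 1101

Derivation:
Txn 1: credit+=180
Txn 2: credit+=188
Txn 3: credit+=48
Txn 4: credit+=371
Txn 5: credit+=314
Total credits = 1101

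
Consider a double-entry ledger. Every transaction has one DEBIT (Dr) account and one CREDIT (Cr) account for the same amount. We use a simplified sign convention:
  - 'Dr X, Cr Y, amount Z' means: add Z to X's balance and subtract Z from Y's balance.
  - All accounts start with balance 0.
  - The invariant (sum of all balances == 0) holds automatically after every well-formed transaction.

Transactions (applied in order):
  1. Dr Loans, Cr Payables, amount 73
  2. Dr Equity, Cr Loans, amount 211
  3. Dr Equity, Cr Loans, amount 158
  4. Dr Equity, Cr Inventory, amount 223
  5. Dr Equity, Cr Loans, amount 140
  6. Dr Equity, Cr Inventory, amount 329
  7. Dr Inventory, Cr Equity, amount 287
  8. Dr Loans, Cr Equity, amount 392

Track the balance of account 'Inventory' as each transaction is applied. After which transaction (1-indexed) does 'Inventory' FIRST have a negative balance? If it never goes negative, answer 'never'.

After txn 1: Inventory=0
After txn 2: Inventory=0
After txn 3: Inventory=0
After txn 4: Inventory=-223

Answer: 4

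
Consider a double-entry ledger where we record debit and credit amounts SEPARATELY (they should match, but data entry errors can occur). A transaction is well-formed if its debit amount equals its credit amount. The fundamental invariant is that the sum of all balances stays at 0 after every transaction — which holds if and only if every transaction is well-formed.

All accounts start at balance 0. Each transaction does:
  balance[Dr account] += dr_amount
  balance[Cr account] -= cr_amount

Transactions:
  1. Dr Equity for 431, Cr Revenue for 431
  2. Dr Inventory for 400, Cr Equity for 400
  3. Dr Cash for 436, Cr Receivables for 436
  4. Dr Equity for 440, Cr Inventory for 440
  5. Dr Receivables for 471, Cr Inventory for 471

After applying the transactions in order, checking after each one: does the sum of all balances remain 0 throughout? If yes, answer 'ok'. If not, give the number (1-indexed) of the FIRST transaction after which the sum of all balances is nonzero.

After txn 1: dr=431 cr=431 sum_balances=0
After txn 2: dr=400 cr=400 sum_balances=0
After txn 3: dr=436 cr=436 sum_balances=0
After txn 4: dr=440 cr=440 sum_balances=0
After txn 5: dr=471 cr=471 sum_balances=0

Answer: ok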